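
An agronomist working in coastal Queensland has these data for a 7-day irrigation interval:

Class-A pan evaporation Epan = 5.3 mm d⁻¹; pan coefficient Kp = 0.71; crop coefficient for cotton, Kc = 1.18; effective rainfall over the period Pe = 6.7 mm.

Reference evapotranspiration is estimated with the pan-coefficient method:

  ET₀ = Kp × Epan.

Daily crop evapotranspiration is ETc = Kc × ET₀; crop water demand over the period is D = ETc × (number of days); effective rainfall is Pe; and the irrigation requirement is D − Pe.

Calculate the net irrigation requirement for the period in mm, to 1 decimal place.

ET₀ = 0.71 × 5.3 = 3.7630 mm/d
ETc = Kc × ET₀ = 1.18 × 3.7630 = 4.4403 mm/d
Crop demand D = ETc × 7 d = 4.4403 × 7 = 31.082 mm
D − Pe = 31.082 − 6.7 = 24.382 mm

24.4 mm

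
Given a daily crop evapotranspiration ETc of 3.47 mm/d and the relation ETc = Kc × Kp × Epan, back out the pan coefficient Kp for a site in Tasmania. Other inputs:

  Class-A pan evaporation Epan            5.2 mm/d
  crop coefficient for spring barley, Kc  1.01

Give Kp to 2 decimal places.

ETc = Kc × Kp × Epan  ⇒  Kp = ETc / (Kc × Epan)
Kp = 3.47 / (1.01 × 5.2) = 3.47 / 5.252 = 0.6607

0.66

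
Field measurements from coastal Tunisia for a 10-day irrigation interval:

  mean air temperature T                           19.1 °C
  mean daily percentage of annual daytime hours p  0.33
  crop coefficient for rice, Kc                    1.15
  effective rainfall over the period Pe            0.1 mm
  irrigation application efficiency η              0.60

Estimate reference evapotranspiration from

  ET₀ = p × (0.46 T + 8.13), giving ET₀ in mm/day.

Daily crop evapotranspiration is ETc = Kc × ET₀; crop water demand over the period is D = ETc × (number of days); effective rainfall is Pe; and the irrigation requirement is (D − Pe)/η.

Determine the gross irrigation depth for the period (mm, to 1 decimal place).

106.8 mm

ET₀ = 0.33 × (0.46 × 19.1 + 8.13) = 0.33 × 16.916 = 5.5823 mm/d
ETc = Kc × ET₀ = 1.15 × 5.5823 = 6.4196 mm/d
Crop demand D = ETc × 10 d = 6.4196 × 10 = 64.196 mm
D − Pe = 64.196 − 0.1 = 64.096 mm
Gross irrigation = 64.096 / 0.60 = 106.827 mm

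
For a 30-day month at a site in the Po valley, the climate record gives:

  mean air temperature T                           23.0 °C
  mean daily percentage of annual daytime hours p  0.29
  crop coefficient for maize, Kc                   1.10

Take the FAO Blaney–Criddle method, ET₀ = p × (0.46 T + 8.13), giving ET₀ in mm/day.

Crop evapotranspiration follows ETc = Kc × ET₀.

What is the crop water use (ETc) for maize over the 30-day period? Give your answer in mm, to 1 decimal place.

179.1 mm

ET₀ = 0.29 × (0.46 × 23.0 + 8.13) = 0.29 × 18.710 = 5.4259 mm/d
ETc = Kc × ET₀ = 1.10 × 5.4259 = 5.9685 mm/d
Over 30 days: 5.9685 × 30 = 179.055 mm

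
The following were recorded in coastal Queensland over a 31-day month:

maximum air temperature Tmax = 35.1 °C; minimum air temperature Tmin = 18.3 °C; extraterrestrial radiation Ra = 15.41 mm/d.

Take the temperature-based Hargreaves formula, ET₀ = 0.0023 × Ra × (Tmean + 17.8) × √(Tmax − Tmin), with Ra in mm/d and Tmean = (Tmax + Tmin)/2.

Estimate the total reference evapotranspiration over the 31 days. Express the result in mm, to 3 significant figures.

200 mm

Tmean = (35.1 + 18.3)/2 = 26.70 °C
ET₀ = 0.0023 × 15.41 × (26.70 + 17.8) × √16.8 = 0.0023 × 15.41 × 44.50 × 4.0988 = 6.4647 mm/d
Over 31 days: 6.4647 × 31 = 200.406 mm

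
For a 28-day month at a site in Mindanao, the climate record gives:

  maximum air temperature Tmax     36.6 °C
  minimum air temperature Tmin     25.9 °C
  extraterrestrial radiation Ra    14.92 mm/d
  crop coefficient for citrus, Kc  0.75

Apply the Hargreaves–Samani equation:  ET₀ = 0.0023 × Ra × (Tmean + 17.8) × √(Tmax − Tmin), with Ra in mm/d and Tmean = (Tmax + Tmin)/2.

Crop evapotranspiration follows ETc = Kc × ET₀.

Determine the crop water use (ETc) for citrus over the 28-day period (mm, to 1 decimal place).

Tmean = (36.6 + 25.9)/2 = 31.25 °C
ET₀ = 0.0023 × 14.92 × (31.25 + 17.8) × √10.7 = 0.0023 × 14.92 × 49.05 × 3.2711 = 5.5059 mm/d
ETc = Kc × ET₀ = 0.75 × 5.5059 = 4.1294 mm/d
Over 28 days: 4.1294 × 28 = 115.623 mm

115.6 mm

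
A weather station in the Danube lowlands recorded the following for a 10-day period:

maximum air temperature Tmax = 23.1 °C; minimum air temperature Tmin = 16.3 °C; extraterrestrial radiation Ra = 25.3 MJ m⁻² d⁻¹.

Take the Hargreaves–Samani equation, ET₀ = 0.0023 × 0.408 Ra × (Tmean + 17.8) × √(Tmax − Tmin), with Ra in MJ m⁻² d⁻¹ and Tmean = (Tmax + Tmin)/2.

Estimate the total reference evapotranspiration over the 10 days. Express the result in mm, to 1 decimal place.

Tmean = (23.1 + 16.3)/2 = 19.70 °C
0.408 Ra = 0.408 × 25.3 = 10.3224 mm/d equivalent
ET₀ = 0.0023 × 10.3224 × (19.70 + 17.8) × √6.8 = 0.0023 × 10.3224 × 37.50 × 2.6077 = 2.3217 mm/d
Over 10 days: 2.3217 × 10 = 23.217 mm

23.2 mm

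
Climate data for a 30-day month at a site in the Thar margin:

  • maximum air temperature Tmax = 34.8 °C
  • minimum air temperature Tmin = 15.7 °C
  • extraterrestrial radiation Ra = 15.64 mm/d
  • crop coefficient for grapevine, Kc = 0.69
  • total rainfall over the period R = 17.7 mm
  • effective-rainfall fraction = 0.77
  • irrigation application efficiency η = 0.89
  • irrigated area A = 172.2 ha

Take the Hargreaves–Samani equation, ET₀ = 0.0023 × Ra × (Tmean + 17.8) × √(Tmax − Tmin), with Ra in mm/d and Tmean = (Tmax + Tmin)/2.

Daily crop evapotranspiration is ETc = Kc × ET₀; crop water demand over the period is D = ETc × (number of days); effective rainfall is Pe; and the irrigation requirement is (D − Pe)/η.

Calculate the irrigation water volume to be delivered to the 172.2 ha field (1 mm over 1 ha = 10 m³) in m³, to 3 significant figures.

Tmean = (34.8 + 15.7)/2 = 25.25 °C
ET₀ = 0.0023 × 15.64 × (25.25 + 17.8) × √19.1 = 0.0023 × 15.64 × 43.05 × 4.3704 = 6.7680 mm/d
ETc = Kc × ET₀ = 0.69 × 6.7680 = 4.6699 mm/d
Crop demand D = ETc × 30 d = 4.6699 × 30 = 140.097 mm
Pe = 0.77 × 17.7 = 13.629 mm
D − Pe = 140.097 − 13.629 = 126.468 mm
Gross irrigation = 126.468 / 0.89 = 142.099 mm
Volume = 142.099 mm × 172.2 ha × 10 = 244694.5 m³

245000 m³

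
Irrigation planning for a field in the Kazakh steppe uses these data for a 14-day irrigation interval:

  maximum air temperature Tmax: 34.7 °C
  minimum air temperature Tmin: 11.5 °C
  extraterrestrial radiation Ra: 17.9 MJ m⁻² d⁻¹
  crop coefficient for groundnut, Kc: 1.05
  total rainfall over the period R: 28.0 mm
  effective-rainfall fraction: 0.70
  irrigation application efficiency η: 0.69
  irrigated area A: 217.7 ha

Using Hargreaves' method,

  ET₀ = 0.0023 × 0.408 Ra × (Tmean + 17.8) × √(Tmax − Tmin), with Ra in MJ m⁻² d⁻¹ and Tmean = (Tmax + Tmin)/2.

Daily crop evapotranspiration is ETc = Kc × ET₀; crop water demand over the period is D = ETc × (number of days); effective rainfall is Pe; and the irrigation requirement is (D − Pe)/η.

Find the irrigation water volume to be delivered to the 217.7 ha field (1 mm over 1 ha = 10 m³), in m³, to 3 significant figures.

Tmean = (34.7 + 11.5)/2 = 23.10 °C
0.408 Ra = 0.408 × 17.9 = 7.3032 mm/d equivalent
ET₀ = 0.0023 × 7.3032 × (23.10 + 17.8) × √23.2 = 0.0023 × 7.3032 × 40.90 × 4.8166 = 3.3091 mm/d
ETc = Kc × ET₀ = 1.05 × 3.3091 = 3.4746 mm/d
Crop demand D = ETc × 14 d = 3.4746 × 14 = 48.644 mm
Pe = 0.70 × 28.0 = 19.600 mm
D − Pe = 48.644 − 19.600 = 29.044 mm
Gross irrigation = 29.044 / 0.69 = 42.093 mm
Volume = 42.093 mm × 217.7 ha × 10 = 91636.5 m³

91600 m³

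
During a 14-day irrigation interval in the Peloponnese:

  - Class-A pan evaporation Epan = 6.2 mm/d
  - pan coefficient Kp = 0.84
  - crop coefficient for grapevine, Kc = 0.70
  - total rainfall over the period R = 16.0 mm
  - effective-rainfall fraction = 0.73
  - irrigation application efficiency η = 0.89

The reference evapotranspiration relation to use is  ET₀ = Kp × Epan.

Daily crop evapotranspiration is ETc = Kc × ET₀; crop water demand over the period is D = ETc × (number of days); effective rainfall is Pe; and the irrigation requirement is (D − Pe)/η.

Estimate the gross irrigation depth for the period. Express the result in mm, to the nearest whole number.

ET₀ = 0.84 × 6.2 = 5.2080 mm/d
ETc = Kc × ET₀ = 0.70 × 5.2080 = 3.6456 mm/d
Crop demand D = ETc × 14 d = 3.6456 × 14 = 51.038 mm
Pe = 0.73 × 16.0 = 11.680 mm
D − Pe = 51.038 − 11.680 = 39.358 mm
Gross irrigation = 39.358 / 0.89 = 44.222 mm

44 mm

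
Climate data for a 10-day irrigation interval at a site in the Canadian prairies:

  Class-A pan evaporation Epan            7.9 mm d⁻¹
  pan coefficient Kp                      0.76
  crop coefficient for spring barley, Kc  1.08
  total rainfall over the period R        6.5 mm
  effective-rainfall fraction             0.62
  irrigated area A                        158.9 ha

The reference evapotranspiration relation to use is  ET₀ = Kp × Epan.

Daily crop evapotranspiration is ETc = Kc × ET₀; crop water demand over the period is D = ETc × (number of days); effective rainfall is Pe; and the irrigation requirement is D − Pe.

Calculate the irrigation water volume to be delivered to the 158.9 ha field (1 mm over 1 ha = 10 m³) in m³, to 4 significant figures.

96630 m³

ET₀ = 0.76 × 7.9 = 6.0040 mm/d
ETc = Kc × ET₀ = 1.08 × 6.0040 = 6.4843 mm/d
Crop demand D = ETc × 10 d = 6.4843 × 10 = 64.843 mm
Pe = 0.62 × 6.5 = 4.030 mm
D − Pe = 64.843 − 4.030 = 60.813 mm
Volume = 60.813 mm × 158.9 ha × 10 = 96631.9 m³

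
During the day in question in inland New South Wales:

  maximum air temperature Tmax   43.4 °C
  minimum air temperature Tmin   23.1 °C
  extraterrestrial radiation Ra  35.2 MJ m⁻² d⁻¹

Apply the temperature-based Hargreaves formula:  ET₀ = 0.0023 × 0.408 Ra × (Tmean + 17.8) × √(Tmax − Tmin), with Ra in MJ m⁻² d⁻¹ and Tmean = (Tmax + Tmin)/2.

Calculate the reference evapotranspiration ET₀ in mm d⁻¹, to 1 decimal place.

7.6 mm d⁻¹

Tmean = (43.4 + 23.1)/2 = 33.25 °C
0.408 Ra = 0.408 × 35.2 = 14.3616 mm/d equivalent
ET₀ = 0.0023 × 14.3616 × (33.25 + 17.8) × √20.3 = 0.0023 × 14.3616 × 51.05 × 4.5056 = 7.5976 mm/d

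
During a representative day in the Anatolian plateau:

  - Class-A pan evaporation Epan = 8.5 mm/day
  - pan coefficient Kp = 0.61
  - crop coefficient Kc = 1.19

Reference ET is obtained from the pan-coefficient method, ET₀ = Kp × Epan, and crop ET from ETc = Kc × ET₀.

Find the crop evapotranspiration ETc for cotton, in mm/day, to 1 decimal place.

ET₀ = 0.61 × 8.5 = 5.1850 mm/d
ETc = Kc × ET₀ = 1.19 × 5.1850 = 6.1702 mm/d

6.2 mm/day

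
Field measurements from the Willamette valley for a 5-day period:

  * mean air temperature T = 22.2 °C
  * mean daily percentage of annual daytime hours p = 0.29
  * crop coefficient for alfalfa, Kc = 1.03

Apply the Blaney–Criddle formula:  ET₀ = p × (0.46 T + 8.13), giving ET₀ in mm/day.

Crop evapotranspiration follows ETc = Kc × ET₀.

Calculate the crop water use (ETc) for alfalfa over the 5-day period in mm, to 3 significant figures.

27.4 mm

ET₀ = 0.29 × (0.46 × 22.2 + 8.13) = 0.29 × 18.342 = 5.3192 mm/d
ETc = Kc × ET₀ = 1.03 × 5.3192 = 5.4788 mm/d
Over 5 days: 5.4788 × 5 = 27.394 mm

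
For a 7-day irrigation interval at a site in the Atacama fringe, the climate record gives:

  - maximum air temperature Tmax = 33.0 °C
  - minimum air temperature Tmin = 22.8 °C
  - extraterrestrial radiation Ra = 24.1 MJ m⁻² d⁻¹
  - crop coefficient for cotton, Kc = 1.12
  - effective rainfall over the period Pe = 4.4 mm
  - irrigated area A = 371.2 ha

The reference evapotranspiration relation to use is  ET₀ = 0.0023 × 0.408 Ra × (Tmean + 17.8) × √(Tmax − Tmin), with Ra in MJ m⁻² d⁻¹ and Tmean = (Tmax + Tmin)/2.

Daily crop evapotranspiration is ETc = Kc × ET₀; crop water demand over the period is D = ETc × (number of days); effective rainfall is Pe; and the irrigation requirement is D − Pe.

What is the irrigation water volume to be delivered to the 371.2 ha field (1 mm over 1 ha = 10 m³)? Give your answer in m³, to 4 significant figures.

79730 m³

Tmean = (33.0 + 22.8)/2 = 27.90 °C
0.408 Ra = 0.408 × 24.1 = 9.8328 mm/d equivalent
ET₀ = 0.0023 × 9.8328 × (27.90 + 17.8) × √10.2 = 0.0023 × 9.8328 × 45.70 × 3.1937 = 3.3008 mm/d
ETc = Kc × ET₀ = 1.12 × 3.3008 = 3.6969 mm/d
Crop demand D = ETc × 7 d = 3.6969 × 7 = 25.878 mm
D − Pe = 25.878 − 4.4 = 21.478 mm
Volume = 21.478 mm × 371.2 ha × 10 = 79726.3 m³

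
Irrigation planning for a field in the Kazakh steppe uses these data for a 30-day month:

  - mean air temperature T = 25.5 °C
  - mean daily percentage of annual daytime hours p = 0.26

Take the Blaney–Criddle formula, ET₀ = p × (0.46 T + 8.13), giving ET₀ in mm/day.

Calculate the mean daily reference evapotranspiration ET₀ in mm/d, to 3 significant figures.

5.16 mm/d

ET₀ = 0.26 × (0.46 × 25.5 + 8.13) = 0.26 × 19.860 = 5.1636 mm/d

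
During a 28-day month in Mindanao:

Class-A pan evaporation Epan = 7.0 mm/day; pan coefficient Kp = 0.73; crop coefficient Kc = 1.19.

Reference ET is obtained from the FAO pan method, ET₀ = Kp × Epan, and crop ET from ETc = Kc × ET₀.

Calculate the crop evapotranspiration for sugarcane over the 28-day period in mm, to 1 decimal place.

170.3 mm

ET₀ = 0.73 × 7.0 = 5.1100 mm/d
ETc = Kc × ET₀ = 1.19 × 5.1100 = 6.0809 mm/d
Over 28 days: 6.0809 × 28 = 170.265 mm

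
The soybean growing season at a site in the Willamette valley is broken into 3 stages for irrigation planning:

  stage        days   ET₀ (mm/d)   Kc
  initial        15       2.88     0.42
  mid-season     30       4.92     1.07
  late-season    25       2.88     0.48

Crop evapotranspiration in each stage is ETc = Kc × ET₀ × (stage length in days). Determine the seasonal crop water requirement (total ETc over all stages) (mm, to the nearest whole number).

211 mm

initial: 0.42 × 2.88 × 15 = 18.14 mm
mid-season: 1.07 × 4.92 × 30 = 157.93 mm
late-season: 0.48 × 2.88 × 25 = 34.56 mm
Seasonal total = 210.63 mm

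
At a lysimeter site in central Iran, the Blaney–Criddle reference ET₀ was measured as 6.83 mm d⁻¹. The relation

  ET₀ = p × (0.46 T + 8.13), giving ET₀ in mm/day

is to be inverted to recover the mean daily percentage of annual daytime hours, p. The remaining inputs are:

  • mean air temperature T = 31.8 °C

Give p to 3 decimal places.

p = ET₀ / (0.46 T + 8.13) = 6.83 / (0.46 × 31.8 + 8.13) = 6.83 / 22.758 = 0.3001

0.300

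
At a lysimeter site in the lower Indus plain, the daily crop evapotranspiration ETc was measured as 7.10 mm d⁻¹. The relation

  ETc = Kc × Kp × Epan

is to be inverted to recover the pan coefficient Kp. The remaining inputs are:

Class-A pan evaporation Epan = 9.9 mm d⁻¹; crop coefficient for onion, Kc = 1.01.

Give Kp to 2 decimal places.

ETc = Kc × Kp × Epan  ⇒  Kp = ETc / (Kc × Epan)
Kp = 7.10 / (1.01 × 9.9) = 7.10 / 9.999 = 0.7101

0.71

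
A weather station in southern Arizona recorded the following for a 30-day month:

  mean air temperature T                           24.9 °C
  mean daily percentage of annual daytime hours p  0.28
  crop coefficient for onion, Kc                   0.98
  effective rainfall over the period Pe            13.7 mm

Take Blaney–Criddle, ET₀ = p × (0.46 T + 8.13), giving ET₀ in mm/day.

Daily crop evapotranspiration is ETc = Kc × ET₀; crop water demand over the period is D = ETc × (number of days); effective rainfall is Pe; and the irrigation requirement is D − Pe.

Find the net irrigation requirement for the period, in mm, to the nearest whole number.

148 mm

ET₀ = 0.28 × (0.46 × 24.9 + 8.13) = 0.28 × 19.584 = 5.4835 mm/d
ETc = Kc × ET₀ = 0.98 × 5.4835 = 5.3738 mm/d
Crop demand D = ETc × 30 d = 5.3738 × 30 = 161.214 mm
D − Pe = 161.214 − 13.7 = 147.514 mm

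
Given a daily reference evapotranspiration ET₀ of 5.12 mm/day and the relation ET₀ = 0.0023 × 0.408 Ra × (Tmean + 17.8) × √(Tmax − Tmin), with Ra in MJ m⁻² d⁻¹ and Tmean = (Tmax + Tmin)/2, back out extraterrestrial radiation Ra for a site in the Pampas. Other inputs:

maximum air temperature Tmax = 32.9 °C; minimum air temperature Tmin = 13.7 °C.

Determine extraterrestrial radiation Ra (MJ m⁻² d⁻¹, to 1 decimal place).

Tmean = (32.9+13.7)/2 = 23.30 °C; ΔT = 19.2
Ra = ET₀ / [0.0023 × 0.408 × (Tmean+17.8) × √ΔT]
   = 5.12 / (0.0023 × 0.408 × 41.10 × 4.3818) = 30.296 MJ m⁻² d⁻¹

30.3 MJ m⁻² d⁻¹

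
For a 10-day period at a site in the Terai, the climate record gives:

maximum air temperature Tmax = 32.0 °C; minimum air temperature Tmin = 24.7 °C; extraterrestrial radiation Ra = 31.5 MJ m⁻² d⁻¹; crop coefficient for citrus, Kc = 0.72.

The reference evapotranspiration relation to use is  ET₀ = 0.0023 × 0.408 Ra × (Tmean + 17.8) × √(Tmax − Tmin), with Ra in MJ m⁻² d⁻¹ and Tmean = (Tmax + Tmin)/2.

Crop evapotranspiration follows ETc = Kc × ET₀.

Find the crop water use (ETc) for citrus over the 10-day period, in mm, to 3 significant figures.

Tmean = (32.0 + 24.7)/2 = 28.35 °C
0.408 Ra = 0.408 × 31.5 = 12.8520 mm/d equivalent
ET₀ = 0.0023 × 12.8520 × (28.35 + 17.8) × √7.3 = 0.0023 × 12.8520 × 46.15 × 2.7019 = 3.6859 mm/d
ETc = Kc × ET₀ = 0.72 × 3.6859 = 2.6538 mm/d
Over 10 days: 2.6538 × 10 = 26.538 mm

26.5 mm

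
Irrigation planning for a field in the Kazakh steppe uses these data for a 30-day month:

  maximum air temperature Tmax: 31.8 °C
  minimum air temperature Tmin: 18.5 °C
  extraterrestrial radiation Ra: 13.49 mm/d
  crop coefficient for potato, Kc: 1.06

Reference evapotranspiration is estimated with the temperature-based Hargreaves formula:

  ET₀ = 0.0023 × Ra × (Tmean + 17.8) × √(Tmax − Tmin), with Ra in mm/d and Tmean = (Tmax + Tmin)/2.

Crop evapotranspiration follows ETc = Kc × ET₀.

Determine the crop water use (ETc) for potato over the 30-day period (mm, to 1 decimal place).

Tmean = (31.8 + 18.5)/2 = 25.15 °C
ET₀ = 0.0023 × 13.49 × (25.15 + 17.8) × √13.3 = 0.0023 × 13.49 × 42.95 × 3.6469 = 4.8599 mm/d
ETc = Kc × ET₀ = 1.06 × 4.8599 = 5.1515 mm/d
Over 30 days: 5.1515 × 30 = 154.545 mm

154.5 mm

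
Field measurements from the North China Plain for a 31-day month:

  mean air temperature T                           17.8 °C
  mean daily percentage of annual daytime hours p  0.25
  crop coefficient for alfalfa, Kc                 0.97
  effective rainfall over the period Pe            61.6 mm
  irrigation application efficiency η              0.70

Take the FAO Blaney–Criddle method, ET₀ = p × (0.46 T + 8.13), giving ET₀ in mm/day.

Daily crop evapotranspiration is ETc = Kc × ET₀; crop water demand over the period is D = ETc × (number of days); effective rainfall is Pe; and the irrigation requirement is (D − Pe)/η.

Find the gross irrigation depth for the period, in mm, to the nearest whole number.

87 mm

ET₀ = 0.25 × (0.46 × 17.8 + 8.13) = 0.25 × 16.318 = 4.0795 mm/d
ETc = Kc × ET₀ = 0.97 × 4.0795 = 3.9571 mm/d
Crop demand D = ETc × 31 d = 3.9571 × 31 = 122.670 mm
D − Pe = 122.670 − 61.6 = 61.070 mm
Gross irrigation = 61.070 / 0.70 = 87.243 mm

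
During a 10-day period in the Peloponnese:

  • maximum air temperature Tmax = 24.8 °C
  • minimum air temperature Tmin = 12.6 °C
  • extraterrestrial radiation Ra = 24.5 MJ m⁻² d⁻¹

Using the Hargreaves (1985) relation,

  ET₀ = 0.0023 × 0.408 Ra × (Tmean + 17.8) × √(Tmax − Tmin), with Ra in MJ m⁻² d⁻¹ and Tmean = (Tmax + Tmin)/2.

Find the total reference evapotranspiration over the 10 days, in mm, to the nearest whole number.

29 mm

Tmean = (24.8 + 12.6)/2 = 18.70 °C
0.408 Ra = 0.408 × 24.5 = 9.9960 mm/d equivalent
ET₀ = 0.0023 × 9.9960 × (18.70 + 17.8) × √12.2 = 0.0023 × 9.9960 × 36.50 × 3.4928 = 2.9310 mm/d
Over 10 days: 2.9310 × 10 = 29.310 mm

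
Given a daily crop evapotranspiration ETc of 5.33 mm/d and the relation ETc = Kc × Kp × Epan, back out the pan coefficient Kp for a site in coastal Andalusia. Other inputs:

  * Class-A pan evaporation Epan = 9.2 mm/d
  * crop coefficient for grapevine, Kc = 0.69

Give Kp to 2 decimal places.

0.84

ETc = Kc × Kp × Epan  ⇒  Kp = ETc / (Kc × Epan)
Kp = 5.33 / (0.69 × 9.2) = 5.33 / 6.348 = 0.8396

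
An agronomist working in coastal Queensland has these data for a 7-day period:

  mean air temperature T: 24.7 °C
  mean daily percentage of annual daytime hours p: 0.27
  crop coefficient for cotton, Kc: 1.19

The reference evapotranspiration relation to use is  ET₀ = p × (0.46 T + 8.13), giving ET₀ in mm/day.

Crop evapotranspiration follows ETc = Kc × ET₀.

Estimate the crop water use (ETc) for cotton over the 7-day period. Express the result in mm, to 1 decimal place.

43.8 mm

ET₀ = 0.27 × (0.46 × 24.7 + 8.13) = 0.27 × 19.492 = 5.2628 mm/d
ETc = Kc × ET₀ = 1.19 × 5.2628 = 6.2627 mm/d
Over 7 days: 6.2627 × 7 = 43.839 mm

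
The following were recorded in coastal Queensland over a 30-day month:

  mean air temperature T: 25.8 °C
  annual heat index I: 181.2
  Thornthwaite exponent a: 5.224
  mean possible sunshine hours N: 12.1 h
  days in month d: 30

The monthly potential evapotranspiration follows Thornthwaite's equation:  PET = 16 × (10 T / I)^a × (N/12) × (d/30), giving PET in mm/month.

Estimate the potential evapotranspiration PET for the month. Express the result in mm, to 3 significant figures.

10T/I = 10 × 25.8 / 181.2 = 1.4238
(10T/I)^a = 1.4238^5.224 = 6.3331
Uncorrected PET = 16 × 6.3331 = 101.330 mm
Correction = (N/12)(d/30) = (12.1/12)(30/30) = 1.0083
PET = 101.330 × 1.0083 = 102.171 mm/month

102 mm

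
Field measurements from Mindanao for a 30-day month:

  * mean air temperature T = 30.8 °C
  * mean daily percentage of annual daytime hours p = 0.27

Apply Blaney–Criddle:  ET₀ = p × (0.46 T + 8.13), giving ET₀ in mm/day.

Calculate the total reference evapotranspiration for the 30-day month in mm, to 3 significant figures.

ET₀ = 0.27 × (0.46 × 30.8 + 8.13) = 0.27 × 22.298 = 6.0205 mm/d
Monthly total = 6.0205 × 30 = 180.615 mm

181 mm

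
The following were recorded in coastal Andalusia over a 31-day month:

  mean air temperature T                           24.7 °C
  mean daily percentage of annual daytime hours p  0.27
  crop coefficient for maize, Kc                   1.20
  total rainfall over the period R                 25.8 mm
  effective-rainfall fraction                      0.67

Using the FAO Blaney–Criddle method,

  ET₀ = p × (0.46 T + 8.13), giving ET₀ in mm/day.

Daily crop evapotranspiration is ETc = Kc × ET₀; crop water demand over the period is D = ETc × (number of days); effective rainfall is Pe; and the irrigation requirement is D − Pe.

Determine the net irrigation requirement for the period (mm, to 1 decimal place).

ET₀ = 0.27 × (0.46 × 24.7 + 8.13) = 0.27 × 19.492 = 5.2628 mm/d
ETc = Kc × ET₀ = 1.20 × 5.2628 = 6.3154 mm/d
Crop demand D = ETc × 31 d = 6.3154 × 31 = 195.777 mm
Pe = 0.67 × 25.8 = 17.286 mm
D − Pe = 195.777 − 17.286 = 178.491 mm

178.5 mm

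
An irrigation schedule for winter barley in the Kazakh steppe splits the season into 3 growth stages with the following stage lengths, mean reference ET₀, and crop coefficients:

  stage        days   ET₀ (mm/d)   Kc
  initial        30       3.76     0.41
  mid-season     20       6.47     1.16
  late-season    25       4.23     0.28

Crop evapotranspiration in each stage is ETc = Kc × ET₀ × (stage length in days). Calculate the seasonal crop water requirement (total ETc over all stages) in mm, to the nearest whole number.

226 mm

initial: 0.41 × 3.76 × 30 = 46.25 mm
mid-season: 1.16 × 6.47 × 20 = 150.10 mm
late-season: 0.28 × 4.23 × 25 = 29.61 mm
Seasonal total = 225.96 mm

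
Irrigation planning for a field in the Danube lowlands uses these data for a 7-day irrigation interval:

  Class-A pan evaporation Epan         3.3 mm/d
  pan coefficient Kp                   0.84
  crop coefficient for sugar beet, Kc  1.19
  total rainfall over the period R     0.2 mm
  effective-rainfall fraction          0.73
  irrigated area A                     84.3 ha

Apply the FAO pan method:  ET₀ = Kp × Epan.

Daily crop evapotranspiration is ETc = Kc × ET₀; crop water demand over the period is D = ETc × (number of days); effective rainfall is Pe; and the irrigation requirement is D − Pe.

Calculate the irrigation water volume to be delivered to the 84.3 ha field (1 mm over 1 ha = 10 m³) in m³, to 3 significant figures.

19300 m³

ET₀ = 0.84 × 3.3 = 2.7720 mm/d
ETc = Kc × ET₀ = 1.19 × 2.7720 = 3.2987 mm/d
Crop demand D = ETc × 7 d = 3.2987 × 7 = 23.091 mm
Pe = 0.73 × 0.2 = 0.146 mm
D − Pe = 23.091 − 0.146 = 22.945 mm
Volume = 22.945 mm × 84.3 ha × 10 = 19342.6 m³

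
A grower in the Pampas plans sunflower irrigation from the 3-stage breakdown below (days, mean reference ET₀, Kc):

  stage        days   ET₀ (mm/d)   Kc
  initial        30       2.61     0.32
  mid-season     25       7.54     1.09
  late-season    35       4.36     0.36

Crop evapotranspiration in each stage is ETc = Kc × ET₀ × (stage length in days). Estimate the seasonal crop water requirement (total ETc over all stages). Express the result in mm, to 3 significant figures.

initial: 0.32 × 2.61 × 30 = 25.06 mm
mid-season: 1.09 × 7.54 × 25 = 205.47 mm
late-season: 0.36 × 4.36 × 35 = 54.94 mm
Seasonal total = 285.47 mm

285 mm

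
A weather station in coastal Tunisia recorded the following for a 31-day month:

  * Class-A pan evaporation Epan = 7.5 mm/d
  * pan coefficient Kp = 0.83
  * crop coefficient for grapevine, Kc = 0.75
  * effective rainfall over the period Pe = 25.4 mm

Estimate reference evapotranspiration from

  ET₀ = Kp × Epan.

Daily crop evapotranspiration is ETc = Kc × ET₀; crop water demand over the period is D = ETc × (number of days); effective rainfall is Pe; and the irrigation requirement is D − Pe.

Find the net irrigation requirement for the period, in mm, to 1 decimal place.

ET₀ = 0.83 × 7.5 = 6.2250 mm/d
ETc = Kc × ET₀ = 0.75 × 6.2250 = 4.6688 mm/d
Crop demand D = ETc × 31 d = 4.6688 × 31 = 144.733 mm
D − Pe = 144.733 − 25.4 = 119.333 mm

119.3 mm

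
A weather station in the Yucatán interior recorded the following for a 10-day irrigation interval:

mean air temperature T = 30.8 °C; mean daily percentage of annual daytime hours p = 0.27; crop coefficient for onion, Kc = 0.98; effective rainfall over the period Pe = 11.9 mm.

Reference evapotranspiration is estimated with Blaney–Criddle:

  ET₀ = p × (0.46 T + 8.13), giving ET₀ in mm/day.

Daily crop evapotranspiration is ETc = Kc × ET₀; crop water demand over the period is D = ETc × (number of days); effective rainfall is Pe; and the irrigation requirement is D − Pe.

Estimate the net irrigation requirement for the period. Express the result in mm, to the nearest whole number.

47 mm

ET₀ = 0.27 × (0.46 × 30.8 + 8.13) = 0.27 × 22.298 = 6.0205 mm/d
ETc = Kc × ET₀ = 0.98 × 6.0205 = 5.9001 mm/d
Crop demand D = ETc × 10 d = 5.9001 × 10 = 59.001 mm
D − Pe = 59.001 − 11.9 = 47.101 mm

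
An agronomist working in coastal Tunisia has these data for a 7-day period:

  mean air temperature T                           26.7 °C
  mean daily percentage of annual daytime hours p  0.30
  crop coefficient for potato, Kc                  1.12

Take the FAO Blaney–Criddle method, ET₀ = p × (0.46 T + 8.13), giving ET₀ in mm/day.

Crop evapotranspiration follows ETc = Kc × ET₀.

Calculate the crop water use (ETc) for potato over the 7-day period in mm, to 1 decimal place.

48.0 mm

ET₀ = 0.30 × (0.46 × 26.7 + 8.13) = 0.30 × 20.412 = 6.1236 mm/d
ETc = Kc × ET₀ = 1.12 × 6.1236 = 6.8584 mm/d
Over 7 days: 6.8584 × 7 = 48.009 mm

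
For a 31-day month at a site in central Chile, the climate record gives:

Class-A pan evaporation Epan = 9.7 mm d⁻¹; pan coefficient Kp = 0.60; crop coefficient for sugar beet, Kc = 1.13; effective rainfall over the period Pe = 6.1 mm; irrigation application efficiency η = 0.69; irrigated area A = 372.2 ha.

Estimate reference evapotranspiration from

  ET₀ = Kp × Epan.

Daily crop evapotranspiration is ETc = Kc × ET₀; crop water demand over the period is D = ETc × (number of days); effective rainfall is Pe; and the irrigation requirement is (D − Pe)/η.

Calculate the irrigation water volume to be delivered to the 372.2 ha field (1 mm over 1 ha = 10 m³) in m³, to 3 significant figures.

ET₀ = 0.60 × 9.7 = 5.8200 mm/d
ETc = Kc × ET₀ = 1.13 × 5.8200 = 6.5766 mm/d
Crop demand D = ETc × 31 d = 6.5766 × 31 = 203.875 mm
D − Pe = 203.875 − 6.1 = 197.775 mm
Gross irrigation = 197.775 / 0.69 = 286.630 mm
Volume = 286.630 mm × 372.2 ha × 10 = 1066836.9 m³

1070000 m³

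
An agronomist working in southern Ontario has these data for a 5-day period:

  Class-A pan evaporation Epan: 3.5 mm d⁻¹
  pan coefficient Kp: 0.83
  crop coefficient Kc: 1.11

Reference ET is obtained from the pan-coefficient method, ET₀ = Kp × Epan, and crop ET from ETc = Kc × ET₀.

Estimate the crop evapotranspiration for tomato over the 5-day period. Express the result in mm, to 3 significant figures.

16.1 mm

ET₀ = 0.83 × 3.5 = 2.9050 mm/d
ETc = Kc × ET₀ = 1.11 × 2.9050 = 3.2246 mm/d
Over 5 days: 3.2246 × 5 = 16.123 mm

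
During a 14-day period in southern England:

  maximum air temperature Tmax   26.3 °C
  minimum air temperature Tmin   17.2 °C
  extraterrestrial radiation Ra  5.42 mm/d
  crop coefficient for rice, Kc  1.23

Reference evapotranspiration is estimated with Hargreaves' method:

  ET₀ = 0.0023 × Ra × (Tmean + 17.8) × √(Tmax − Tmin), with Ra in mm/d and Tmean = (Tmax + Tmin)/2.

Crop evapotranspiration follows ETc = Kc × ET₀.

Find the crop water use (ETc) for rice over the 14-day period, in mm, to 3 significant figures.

25.6 mm

Tmean = (26.3 + 17.2)/2 = 21.75 °C
ET₀ = 0.0023 × 5.42 × (21.75 + 17.8) × √9.1 = 0.0023 × 5.42 × 39.55 × 3.0166 = 1.4873 mm/d
ETc = Kc × ET₀ = 1.23 × 1.4873 = 1.8294 mm/d
Over 14 days: 1.8294 × 14 = 25.612 mm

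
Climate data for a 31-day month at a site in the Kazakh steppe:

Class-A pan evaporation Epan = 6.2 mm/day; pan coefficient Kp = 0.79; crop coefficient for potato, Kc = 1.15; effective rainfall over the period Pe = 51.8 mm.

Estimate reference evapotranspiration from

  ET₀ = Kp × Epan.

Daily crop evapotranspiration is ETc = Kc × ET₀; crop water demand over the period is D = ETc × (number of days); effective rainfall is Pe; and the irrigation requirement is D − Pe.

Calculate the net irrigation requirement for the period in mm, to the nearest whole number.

123 mm

ET₀ = 0.79 × 6.2 = 4.8980 mm/d
ETc = Kc × ET₀ = 1.15 × 4.8980 = 5.6327 mm/d
Crop demand D = ETc × 31 d = 5.6327 × 31 = 174.614 mm
D − Pe = 174.614 − 51.8 = 122.814 mm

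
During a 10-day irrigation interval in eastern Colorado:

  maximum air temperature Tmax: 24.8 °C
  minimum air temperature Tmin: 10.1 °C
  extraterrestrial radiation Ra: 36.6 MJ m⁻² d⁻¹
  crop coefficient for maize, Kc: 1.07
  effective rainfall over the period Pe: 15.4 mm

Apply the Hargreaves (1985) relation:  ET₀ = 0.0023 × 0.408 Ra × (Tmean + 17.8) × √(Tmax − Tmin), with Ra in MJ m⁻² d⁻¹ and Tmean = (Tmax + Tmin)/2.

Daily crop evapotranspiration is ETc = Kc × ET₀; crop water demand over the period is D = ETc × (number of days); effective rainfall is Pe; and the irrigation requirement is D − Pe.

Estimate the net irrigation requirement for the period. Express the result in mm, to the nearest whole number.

34 mm

Tmean = (24.8 + 10.1)/2 = 17.45 °C
0.408 Ra = 0.408 × 36.6 = 14.9328 mm/d equivalent
ET₀ = 0.0023 × 14.9328 × (17.45 + 17.8) × √14.7 = 0.0023 × 14.9328 × 35.25 × 3.8341 = 4.6419 mm/d
ETc = Kc × ET₀ = 1.07 × 4.6419 = 4.9668 mm/d
Crop demand D = ETc × 10 d = 4.9668 × 10 = 49.668 mm
D − Pe = 49.668 − 15.4 = 34.268 mm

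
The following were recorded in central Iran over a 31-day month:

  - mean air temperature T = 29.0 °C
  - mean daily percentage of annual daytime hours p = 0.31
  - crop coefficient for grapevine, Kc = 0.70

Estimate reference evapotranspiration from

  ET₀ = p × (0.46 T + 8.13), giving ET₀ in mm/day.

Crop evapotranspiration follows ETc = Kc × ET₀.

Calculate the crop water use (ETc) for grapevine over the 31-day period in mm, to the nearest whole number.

144 mm

ET₀ = 0.31 × (0.46 × 29.0 + 8.13) = 0.31 × 21.470 = 6.6557 mm/d
ETc = Kc × ET₀ = 0.70 × 6.6557 = 4.6590 mm/d
Over 31 days: 4.6590 × 31 = 144.429 mm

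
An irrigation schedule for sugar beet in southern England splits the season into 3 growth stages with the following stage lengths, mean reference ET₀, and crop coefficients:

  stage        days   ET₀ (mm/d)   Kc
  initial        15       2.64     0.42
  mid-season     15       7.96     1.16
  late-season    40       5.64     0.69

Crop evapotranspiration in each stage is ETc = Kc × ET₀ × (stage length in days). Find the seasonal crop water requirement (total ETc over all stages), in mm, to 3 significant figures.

initial: 0.42 × 2.64 × 15 = 16.63 mm
mid-season: 1.16 × 7.96 × 15 = 138.50 mm
late-season: 0.69 × 5.64 × 40 = 155.66 mm
Seasonal total = 310.79 mm

311 mm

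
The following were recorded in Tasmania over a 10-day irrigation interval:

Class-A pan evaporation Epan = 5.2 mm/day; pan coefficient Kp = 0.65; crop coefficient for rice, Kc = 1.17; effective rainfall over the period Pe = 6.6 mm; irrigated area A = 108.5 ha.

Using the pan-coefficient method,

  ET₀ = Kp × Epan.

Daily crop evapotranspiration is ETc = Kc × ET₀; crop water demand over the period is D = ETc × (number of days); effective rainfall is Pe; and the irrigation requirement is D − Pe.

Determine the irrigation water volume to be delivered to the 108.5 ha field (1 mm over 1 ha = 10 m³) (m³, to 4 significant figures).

ET₀ = 0.65 × 5.2 = 3.3800 mm/d
ETc = Kc × ET₀ = 1.17 × 3.3800 = 3.9546 mm/d
Crop demand D = ETc × 10 d = 3.9546 × 10 = 39.546 mm
D − Pe = 39.546 − 6.6 = 32.946 mm
Volume = 32.946 mm × 108.5 ha × 10 = 35746.4 m³

35750 m³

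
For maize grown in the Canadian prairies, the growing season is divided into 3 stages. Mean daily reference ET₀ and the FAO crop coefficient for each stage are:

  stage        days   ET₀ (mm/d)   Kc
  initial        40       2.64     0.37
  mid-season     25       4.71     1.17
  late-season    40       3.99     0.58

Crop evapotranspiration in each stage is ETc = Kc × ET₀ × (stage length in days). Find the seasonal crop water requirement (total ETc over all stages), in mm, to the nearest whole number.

269 mm

initial: 0.37 × 2.64 × 40 = 39.07 mm
mid-season: 1.17 × 4.71 × 25 = 137.77 mm
late-season: 0.58 × 3.99 × 40 = 92.57 mm
Seasonal total = 269.41 mm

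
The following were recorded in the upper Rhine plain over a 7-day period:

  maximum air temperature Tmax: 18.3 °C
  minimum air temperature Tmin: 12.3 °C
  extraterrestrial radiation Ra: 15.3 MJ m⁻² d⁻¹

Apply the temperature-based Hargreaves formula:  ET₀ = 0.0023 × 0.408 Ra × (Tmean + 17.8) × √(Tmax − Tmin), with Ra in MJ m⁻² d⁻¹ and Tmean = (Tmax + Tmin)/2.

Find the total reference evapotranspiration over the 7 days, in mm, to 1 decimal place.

Tmean = (18.3 + 12.3)/2 = 15.30 °C
0.408 Ra = 0.408 × 15.3 = 6.2424 mm/d equivalent
ET₀ = 0.0023 × 6.2424 × (15.30 + 17.8) × √6.0 = 0.0023 × 6.2424 × 33.10 × 2.4495 = 1.1641 mm/d
Over 7 days: 1.1641 × 7 = 8.149 mm

8.1 mm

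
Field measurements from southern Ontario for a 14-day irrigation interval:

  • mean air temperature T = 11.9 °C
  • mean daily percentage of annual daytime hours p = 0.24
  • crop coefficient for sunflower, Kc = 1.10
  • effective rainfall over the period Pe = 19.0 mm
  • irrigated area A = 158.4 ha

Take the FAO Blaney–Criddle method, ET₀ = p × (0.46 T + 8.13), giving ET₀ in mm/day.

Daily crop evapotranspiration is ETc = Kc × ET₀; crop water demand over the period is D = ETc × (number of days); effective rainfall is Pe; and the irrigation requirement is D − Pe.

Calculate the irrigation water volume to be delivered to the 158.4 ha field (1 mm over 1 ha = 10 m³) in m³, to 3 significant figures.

ET₀ = 0.24 × (0.46 × 11.9 + 8.13) = 0.24 × 13.604 = 3.2650 mm/d
ETc = Kc × ET₀ = 1.10 × 3.2650 = 3.5915 mm/d
Crop demand D = ETc × 14 d = 3.5915 × 14 = 50.281 mm
D − Pe = 50.281 − 19.0 = 31.281 mm
Volume = 31.281 mm × 158.4 ha × 10 = 49549.1 m³

49500 m³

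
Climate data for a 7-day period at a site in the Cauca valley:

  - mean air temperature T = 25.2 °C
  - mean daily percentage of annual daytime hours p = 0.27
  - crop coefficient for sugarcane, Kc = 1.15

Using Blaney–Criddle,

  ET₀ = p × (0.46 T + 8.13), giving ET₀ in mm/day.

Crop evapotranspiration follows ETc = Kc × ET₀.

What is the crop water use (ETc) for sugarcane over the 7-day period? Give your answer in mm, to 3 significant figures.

42.9 mm

ET₀ = 0.27 × (0.46 × 25.2 + 8.13) = 0.27 × 19.722 = 5.3249 mm/d
ETc = Kc × ET₀ = 1.15 × 5.3249 = 6.1236 mm/d
Over 7 days: 6.1236 × 7 = 42.865 mm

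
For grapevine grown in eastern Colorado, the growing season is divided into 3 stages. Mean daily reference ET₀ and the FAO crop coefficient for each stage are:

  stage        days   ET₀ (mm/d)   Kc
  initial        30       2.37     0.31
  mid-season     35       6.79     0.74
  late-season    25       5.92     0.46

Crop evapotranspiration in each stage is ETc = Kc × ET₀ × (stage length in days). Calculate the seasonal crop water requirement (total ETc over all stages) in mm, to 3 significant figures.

266 mm

initial: 0.31 × 2.37 × 30 = 22.04 mm
mid-season: 0.74 × 6.79 × 35 = 175.86 mm
late-season: 0.46 × 5.92 × 25 = 68.08 mm
Seasonal total = 265.98 mm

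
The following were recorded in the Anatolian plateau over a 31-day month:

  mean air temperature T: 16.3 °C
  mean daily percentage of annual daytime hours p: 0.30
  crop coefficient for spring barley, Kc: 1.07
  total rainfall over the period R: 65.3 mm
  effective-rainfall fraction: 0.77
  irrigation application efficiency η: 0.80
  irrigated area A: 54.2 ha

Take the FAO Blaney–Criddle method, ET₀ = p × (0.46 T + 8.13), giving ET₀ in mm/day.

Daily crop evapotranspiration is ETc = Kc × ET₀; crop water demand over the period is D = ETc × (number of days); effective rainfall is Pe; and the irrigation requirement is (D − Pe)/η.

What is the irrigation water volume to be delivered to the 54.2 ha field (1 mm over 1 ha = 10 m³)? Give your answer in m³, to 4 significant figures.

ET₀ = 0.30 × (0.46 × 16.3 + 8.13) = 0.30 × 15.628 = 4.6884 mm/d
ETc = Kc × ET₀ = 1.07 × 4.6884 = 5.0166 mm/d
Crop demand D = ETc × 31 d = 5.0166 × 31 = 155.515 mm
Pe = 0.77 × 65.3 = 50.281 mm
D − Pe = 155.515 − 50.281 = 105.234 mm
Gross irrigation = 105.234 / 0.80 = 131.543 mm
Volume = 131.543 mm × 54.2 ha × 10 = 71296.3 m³

71300 m³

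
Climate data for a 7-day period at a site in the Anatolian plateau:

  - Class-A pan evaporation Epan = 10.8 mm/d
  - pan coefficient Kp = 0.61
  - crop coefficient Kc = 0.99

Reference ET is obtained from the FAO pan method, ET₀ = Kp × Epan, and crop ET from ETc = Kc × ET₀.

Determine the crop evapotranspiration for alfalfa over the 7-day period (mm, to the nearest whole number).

ET₀ = 0.61 × 10.8 = 6.5880 mm/d
ETc = Kc × ET₀ = 0.99 × 6.5880 = 6.5221 mm/d
Over 7 days: 6.5221 × 7 = 45.655 mm

46 mm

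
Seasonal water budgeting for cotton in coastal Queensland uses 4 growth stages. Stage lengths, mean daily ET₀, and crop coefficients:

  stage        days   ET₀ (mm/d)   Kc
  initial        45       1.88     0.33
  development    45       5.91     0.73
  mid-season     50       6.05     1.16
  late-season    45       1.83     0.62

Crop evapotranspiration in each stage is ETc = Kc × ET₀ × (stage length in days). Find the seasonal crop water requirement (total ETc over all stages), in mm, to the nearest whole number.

624 mm

initial: 0.33 × 1.88 × 45 = 27.92 mm
development: 0.73 × 5.91 × 45 = 194.14 mm
mid-season: 1.16 × 6.05 × 50 = 350.90 mm
late-season: 0.62 × 1.83 × 45 = 51.06 mm
Seasonal total = 624.02 mm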